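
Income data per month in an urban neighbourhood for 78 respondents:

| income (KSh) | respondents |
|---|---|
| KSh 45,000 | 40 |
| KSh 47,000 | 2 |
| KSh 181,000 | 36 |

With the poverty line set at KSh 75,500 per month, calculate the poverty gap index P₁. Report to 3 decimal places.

0.217

Below the line: 40×KSh 45,000, 2×KSh 47,000 (q = 42 of N = 78).
Shortfall ratios: (75500−45000)/75500 = 0.4040 (×40); (75500−47000)/75500 = 0.3775 (×2).
Σ = 16.913907. Dividing by the full population N = 78 gives P₁ = 0.217.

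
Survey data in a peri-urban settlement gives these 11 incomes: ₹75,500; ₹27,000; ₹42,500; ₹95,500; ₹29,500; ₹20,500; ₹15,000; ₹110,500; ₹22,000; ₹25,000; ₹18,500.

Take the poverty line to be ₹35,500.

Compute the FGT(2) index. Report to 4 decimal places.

0.0963

Incomes under z: ₹15,000, ₹18,500, ₹20,500, ₹22,000, ₹25,000, ₹27,000, ₹29,500 (q = 7 of N = 11).
Shortfall ratios: (35500−15000)/35500 = 0.5775; (35500−18500)/35500 = 0.4789; (35500−20500)/35500 = 0.4225; (35500−22000)/35500 = 0.3803; (35500−25000)/35500 = 0.2958; (35500−27000)/35500 = 0.2394; (35500−29500)/35500 = 0.1690.
Squared: 0.3335; 0.2293; 0.1785; 0.1446; 0.0875; 0.0573; 0.0286.
Sum = 1.059314; P₂ = 1.059314 / 11 = 0.0963.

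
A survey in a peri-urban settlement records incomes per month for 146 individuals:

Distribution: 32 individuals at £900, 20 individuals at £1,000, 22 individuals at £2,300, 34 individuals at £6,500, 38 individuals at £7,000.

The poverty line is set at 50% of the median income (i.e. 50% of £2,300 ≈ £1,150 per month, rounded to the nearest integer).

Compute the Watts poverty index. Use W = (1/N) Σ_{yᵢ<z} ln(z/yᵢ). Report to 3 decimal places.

0.073

Poor units: 32×£900, 20×£1,000 (q = 52 of N = 146).
Log shortfalls: ln(1150/900) = 0.2451 (×32); ln(1150/1000) = 0.1398 (×20).
W = 10.639158 / 146 = 0.073.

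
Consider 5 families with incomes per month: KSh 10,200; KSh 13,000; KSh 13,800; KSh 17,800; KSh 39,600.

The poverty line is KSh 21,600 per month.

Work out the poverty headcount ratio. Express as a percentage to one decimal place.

80.0%

4 of the 5 families have income below KSh 21,600.
H = 4/5 = 80.0%.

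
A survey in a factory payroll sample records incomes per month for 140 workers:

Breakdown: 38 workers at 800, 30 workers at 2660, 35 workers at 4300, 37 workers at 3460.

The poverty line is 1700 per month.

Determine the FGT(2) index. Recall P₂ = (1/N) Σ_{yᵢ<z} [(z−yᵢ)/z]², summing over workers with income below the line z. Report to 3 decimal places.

Below the line: 38×800 (q = 38 of N = 140).
Relative gaps: (1700−800)/1700 = 0.5294 (×38).
Squared: 0.2803 (×38).
Sum = 10.650519; P₂ = 10.650519 / 140 = 0.076.

0.076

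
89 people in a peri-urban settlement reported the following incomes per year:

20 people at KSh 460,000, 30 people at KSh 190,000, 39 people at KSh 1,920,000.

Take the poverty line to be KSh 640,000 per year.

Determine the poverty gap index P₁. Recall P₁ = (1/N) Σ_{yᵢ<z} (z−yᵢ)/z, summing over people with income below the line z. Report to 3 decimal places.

0.300

Below the line: 30×KSh 190,000, 20×KSh 460,000 (q = 50 of N = 89).
Normalized shortfalls: (640000−190000)/640000 = 0.7031 (×30); (640000−460000)/640000 = 0.2812 (×20).
Σ = 26.718750. Dividing by the full population N = 89 gives P₁ = 0.300.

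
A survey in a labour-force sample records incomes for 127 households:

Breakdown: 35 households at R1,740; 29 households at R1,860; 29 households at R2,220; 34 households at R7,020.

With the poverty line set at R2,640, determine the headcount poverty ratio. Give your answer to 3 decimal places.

93 of the 127 households have income below R2,640.
H = 93/127 = 0.732.

0.732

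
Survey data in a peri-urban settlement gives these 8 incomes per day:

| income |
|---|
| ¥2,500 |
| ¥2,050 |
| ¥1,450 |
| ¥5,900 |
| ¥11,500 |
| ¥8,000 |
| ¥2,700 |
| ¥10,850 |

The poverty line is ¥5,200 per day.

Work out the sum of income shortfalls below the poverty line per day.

Below the line: ¥1,450, ¥2,050, ¥2,500, ¥2,700 (q = 4 of N = 8).
Individual gaps: 5200−1450 = 3750; 5200−2050 = 3150; 5200−2500 = 2700; 5200−2700 = 2500.
Aggregate gap = ¥12,100.

¥12,100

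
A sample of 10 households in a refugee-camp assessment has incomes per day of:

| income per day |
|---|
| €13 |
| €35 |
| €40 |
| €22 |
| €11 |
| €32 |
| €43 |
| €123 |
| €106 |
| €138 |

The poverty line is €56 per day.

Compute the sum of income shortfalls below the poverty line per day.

€196

Below the line: €11, €13, €22, €32, €35, €40, €43 (q = 7 of N = 10).
Individual gaps: 56−11 = 45; 56−13 = 43; 56−22 = 34; 56−32 = 24; 56−35 = 21; 56−40 = 16; 56−43 = 13.
Aggregate gap = €196.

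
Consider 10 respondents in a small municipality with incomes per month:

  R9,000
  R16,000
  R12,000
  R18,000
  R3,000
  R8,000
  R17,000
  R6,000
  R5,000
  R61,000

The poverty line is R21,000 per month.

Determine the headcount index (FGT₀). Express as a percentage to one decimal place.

90.0%

9 of the 10 respondents have income below R21,000.
H = 9/10 = 90.0%.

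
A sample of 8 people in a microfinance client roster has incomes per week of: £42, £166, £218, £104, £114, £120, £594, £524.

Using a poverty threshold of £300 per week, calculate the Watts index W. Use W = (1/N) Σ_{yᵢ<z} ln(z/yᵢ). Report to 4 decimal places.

0.7276

Below the line: £42, £104, £114, £120, £166, £218 (q = 6 of N = 8).
ln(z/y) terms: ln(300/42) = 1.9661; ln(300/104) = 1.0594; ln(300/114) = 0.9676; ln(300/120) = 0.9163; ln(300/166) = 0.5918; ln(300/218) = 0.3193.
W = 5.820461 / 8 = 0.7276.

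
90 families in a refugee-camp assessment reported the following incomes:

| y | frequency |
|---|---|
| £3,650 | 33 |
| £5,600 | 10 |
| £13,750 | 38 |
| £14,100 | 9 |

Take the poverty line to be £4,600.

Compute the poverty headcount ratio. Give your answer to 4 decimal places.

0.3667

33 of the 90 families have income below £4,600.
H = 33/90 = 0.3667.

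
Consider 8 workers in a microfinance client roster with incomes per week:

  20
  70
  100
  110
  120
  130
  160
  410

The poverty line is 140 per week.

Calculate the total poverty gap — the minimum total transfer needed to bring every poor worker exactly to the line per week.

290

Incomes under z: 20, 70, 100, 110, 120, 130 (q = 6 of N = 8).
Individual gaps: 140−20 = 120; 140−70 = 70; 140−100 = 40; 140−110 = 30; 140−120 = 20; 140−130 = 10.
Aggregate gap = 290.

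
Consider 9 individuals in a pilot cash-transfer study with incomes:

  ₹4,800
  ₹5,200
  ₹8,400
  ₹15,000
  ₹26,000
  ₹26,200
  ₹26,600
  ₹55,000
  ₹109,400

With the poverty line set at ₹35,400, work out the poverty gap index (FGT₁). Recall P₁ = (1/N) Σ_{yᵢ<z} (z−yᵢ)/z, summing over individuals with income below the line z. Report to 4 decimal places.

Below z: ₹4,800, ₹5,200, ₹8,400, ₹15,000, ₹26,000, ₹26,200, ₹26,600 (q = 7 of N = 9).
Shortfall ratios: (35400−4800)/35400 = 0.8644; (35400−5200)/35400 = 0.8531; (35400−8400)/35400 = 0.7627; (35400−15000)/35400 = 0.5763; (35400−26000)/35400 = 0.2655; (35400−26200)/35400 = 0.2599; (35400−26600)/35400 = 0.2486.
Sum of shortfalls = 3.830508; P₁ averages over all N: 3.830508 / 9 = 0.4256.

0.4256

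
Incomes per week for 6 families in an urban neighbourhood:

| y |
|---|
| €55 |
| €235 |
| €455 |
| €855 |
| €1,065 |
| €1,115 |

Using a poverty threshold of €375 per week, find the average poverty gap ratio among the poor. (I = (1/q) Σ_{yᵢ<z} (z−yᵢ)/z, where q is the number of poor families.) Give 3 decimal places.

Below z: €55, €235 (q = 2 of N = 6).
Relative gaps: 0.8533, 0.3733; sum = 1.226667.
The income-gap ratio divides by q (the poor only): 1.226667 / 2 = 0.613.

0.613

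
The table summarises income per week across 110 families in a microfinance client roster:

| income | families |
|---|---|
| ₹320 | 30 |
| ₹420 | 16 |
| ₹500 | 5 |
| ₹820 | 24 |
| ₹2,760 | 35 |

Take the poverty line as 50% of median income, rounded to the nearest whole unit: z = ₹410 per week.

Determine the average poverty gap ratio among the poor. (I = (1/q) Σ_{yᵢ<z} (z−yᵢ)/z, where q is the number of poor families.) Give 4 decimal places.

Below the line: 30×₹320 (q = 30 of N = 110).
Shortfall ratios (z−y)/z: 0.2195 (×30); sum = 6.585366.
The income-gap ratio divides by q (the poor only): 6.585366 / 30 = 0.2195.

0.2195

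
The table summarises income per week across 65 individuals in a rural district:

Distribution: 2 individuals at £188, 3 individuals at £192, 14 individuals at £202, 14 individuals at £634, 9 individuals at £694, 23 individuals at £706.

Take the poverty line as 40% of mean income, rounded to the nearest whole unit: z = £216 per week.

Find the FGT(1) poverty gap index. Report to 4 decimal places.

Below the line: 2×£188, 3×£192, 14×£202 (q = 19 of N = 65).
Gap ratios (z−y)/z: (216−188)/216 = 0.1296 (×2); (216−192)/216 = 0.1111 (×3); (216−202)/216 = 0.0648 (×14).
Sum of shortfalls = 1.500000; P₁ averages over all N: 1.500000 / 65 = 0.0231.

0.0231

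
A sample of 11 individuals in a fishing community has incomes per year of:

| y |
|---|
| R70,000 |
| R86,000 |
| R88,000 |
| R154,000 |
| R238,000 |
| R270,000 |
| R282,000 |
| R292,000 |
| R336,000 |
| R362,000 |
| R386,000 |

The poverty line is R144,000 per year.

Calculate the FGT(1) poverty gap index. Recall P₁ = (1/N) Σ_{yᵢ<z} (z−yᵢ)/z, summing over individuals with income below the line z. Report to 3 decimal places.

0.119

Below z: R70,000, R86,000, R88,000 (q = 3 of N = 11).
Shortfall ratios: (144000−70000)/144000 = 0.5139; (144000−86000)/144000 = 0.4028; (144000−88000)/144000 = 0.3889.
Σ = 1.305556. Dividing by the full population N = 11 gives P₁ = 0.119.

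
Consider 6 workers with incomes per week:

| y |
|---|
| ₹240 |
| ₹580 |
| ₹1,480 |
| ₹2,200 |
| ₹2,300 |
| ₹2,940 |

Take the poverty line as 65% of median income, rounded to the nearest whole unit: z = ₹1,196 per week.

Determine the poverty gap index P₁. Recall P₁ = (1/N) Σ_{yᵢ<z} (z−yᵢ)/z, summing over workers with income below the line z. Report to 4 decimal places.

Poor units: ₹240, ₹580 (q = 2 of N = 6).
Shortfall ratios: (1196−240)/1196 = 0.7993; (1196−580)/1196 = 0.5151.
Σ = 1.314381. Dividing by the full population N = 6 gives P₁ = 0.2191.

0.2191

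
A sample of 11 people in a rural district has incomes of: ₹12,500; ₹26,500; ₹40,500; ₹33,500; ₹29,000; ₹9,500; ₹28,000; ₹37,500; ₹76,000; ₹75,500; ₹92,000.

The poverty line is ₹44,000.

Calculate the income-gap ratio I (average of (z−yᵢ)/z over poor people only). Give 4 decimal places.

Below the line: ₹9,500, ₹12,500, ₹26,500, ₹28,000, ₹29,000, ₹33,500, ₹37,500, ₹40,500 (q = 8 of N = 11).
Shortfall ratios (z−y)/z: 0.7841, 0.7159, 0.3977, 0.3636, 0.3409, 0.2386, 0.1477, 0.0795; sum = 3.068182.
The income-gap ratio divides by q (the poor only): 3.068182 / 8 = 0.3835.

0.3835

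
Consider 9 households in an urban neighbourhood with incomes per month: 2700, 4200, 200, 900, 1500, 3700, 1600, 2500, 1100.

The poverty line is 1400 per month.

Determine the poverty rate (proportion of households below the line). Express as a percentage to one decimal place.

3 of the 9 households have income below 1400.
H = 3/9 = 33.3%.

33.3%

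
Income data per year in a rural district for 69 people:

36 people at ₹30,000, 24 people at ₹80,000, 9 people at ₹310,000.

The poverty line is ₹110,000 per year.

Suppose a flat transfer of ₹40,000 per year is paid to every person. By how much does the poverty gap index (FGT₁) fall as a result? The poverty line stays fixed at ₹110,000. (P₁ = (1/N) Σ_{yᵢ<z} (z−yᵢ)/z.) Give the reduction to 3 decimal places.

0.285

Before: below the line — 36×₹30,000, 24×₹80,000; poverty gap index (FGT₁) = 0.47431.
After the ₹40,000 transfer: below the line — 36×₹70,000; poverty gap index (FGT₁) = 0.18972.
Reduction = 0.47431 − 0.18972 = 0.285.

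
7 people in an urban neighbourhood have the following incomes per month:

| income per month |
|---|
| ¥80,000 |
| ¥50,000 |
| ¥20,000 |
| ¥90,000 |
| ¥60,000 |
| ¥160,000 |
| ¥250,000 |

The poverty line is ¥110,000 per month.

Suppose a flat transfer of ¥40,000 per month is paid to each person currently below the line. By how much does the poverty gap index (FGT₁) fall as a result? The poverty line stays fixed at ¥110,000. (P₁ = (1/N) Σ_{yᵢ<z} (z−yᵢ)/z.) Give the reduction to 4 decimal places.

0.2208

Before: below the line — ¥20,000, ¥50,000, ¥60,000, ¥80,000, ¥90,000; poverty gap index (FGT₁) = 0.324675.
After the ¥40,000 transfer: below the line — ¥60,000, ¥90,000, ¥100,000; poverty gap index (FGT₁) = 0.103896.
Reduction = 0.324675 − 0.103896 = 0.2208.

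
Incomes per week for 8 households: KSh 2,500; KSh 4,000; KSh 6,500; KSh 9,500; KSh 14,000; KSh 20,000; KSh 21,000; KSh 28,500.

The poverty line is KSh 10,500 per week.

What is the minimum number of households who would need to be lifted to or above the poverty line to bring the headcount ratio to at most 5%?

4

Currently q = 4 of N = 8 are below the line (H = 0.500).
A headcount ratio of at most 5% allows at most ⌊0.05 × 8⌋ = 0 poor households.
So at least 4 − 0 = 4 must be lifted.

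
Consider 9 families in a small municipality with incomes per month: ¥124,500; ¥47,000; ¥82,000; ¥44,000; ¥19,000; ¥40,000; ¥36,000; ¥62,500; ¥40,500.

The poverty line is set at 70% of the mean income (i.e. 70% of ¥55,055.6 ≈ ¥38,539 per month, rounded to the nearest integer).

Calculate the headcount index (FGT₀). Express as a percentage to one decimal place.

2 of the 9 families have income below ¥38,539.
H = 2/9 = 22.2%.

22.2%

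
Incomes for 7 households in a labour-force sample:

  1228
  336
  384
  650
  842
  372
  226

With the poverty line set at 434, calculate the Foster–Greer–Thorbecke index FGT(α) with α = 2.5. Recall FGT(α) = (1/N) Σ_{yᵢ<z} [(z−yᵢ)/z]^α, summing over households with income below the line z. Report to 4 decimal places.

Below the line: 226, 336, 372, 384 (q = 4 of N = 7).
Gap ratios (z−y)/z: (434−226)/434 = 0.4793; (434−336)/434 = 0.2258; (434−372)/434 = 0.1429; (434−384)/434 = 0.1152.
Raised to α = 2.5: 0.15901; 0.02423; 0.00771; 0.00451.
Sum = 0.195461; FGT(2.5) = 0.195461 / 7 = 0.0279.

0.0279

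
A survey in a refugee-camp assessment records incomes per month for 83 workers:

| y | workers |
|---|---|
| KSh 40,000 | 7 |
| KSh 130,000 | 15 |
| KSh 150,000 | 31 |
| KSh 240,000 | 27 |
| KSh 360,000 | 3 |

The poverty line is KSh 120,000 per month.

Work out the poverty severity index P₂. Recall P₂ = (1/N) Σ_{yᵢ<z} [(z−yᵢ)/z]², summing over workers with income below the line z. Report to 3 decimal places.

Incomes under z: 7×KSh 40,000 (q = 7 of N = 83).
Shortfall ratios: (120000−40000)/120000 = 0.6667 (×7).
Squared: 0.4444 (×7).
Sum = 3.111111; P₂ = 3.111111 / 83 = 0.037.

0.037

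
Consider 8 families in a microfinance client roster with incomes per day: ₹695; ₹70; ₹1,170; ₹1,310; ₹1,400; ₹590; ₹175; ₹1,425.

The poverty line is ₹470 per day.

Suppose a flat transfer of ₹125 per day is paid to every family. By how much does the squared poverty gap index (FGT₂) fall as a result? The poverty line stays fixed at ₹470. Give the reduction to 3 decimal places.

Before: below the line — ₹70, ₹175; squared poverty gap index (FGT₂) = 0.13978.
After the ₹125 transfer: below the line — ₹195, ₹300; squared poverty gap index (FGT₂) = 0.05915.
Reduction = 0.13978 − 0.05915 = 0.081.

0.081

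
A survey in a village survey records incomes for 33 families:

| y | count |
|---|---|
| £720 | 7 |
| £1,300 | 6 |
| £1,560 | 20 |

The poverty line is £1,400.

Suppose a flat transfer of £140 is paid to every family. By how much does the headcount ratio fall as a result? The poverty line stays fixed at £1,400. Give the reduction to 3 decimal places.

0.182

Before: below the line — 7×£720, 6×£1,300; headcount ratio = 0.39394.
After the £140 transfer: below the line — 7×£860; headcount ratio = 0.21212.
Reduction = 0.39394 − 0.21212 = 0.182.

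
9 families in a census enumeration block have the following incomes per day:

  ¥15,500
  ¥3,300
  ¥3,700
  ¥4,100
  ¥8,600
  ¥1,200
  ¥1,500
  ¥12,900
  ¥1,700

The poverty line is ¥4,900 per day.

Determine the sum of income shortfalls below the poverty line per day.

¥13,900

Incomes under z: ¥1,200, ¥1,500, ¥1,700, ¥3,300, ¥3,700, ¥4,100 (q = 6 of N = 9).
Individual gaps: 4900−1200 = 3700; 4900−1500 = 3400; 4900−1700 = 3200; 4900−3300 = 1600; 4900−3700 = 1200; 4900−4100 = 800.
Aggregate gap = ¥13,900.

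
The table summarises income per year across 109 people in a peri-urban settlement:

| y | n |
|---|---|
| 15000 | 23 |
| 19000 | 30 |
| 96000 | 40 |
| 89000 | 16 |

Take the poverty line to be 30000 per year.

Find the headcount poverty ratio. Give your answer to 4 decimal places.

53 of the 109 people have income below 30000.
H = 53/109 = 0.4862.

0.4862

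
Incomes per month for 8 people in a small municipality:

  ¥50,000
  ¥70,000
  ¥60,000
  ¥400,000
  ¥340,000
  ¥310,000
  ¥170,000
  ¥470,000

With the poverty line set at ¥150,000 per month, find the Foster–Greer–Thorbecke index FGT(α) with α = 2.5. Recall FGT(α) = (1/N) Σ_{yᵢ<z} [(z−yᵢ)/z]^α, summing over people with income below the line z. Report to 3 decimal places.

Below the line: ¥50,000, ¥60,000, ¥70,000 (q = 3 of N = 8).
Shortfall ratios: (150000−50000)/150000 = 0.6667; (150000−60000)/150000 = 0.6000; (150000−70000)/150000 = 0.5333.
Raised to α = 2.5: 0.36289; 0.27885; 0.20773.
Sum = 0.849471; FGT(2.5) = 0.849471 / 8 = 0.106.

0.106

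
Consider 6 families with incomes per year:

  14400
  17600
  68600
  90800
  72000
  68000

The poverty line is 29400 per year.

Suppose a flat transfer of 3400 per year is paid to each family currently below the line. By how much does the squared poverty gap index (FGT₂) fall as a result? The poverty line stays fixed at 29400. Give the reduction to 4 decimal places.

Before: below the line — 14400, 17600; squared poverty gap index (FGT₂) = 0.070233.
After the 3400 transfer: below the line — 17800, 21000; squared poverty gap index (FGT₂) = 0.039551.
Reduction = 0.070233 − 0.039551 = 0.0307.

0.0307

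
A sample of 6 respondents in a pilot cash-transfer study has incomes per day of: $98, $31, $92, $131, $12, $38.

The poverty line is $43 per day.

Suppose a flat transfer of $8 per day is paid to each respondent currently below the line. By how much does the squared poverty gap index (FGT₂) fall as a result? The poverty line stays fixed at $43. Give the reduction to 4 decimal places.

Before: below the line — $12, $31, $38; squared poverty gap index (FGT₂) = 0.101857.
After the $8 transfer: below the line — $20, $39; squared poverty gap index (FGT₂) = 0.049126.
Reduction = 0.101857 − 0.049126 = 0.0527.

0.0527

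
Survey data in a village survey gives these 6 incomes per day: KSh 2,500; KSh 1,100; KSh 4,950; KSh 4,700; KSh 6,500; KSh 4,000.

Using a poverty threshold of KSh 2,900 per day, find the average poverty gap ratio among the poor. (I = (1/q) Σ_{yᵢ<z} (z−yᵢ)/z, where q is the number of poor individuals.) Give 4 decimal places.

Below z: KSh 1,100, KSh 2,500 (q = 2 of N = 6).
Relative gaps: 0.6207, 0.1379; sum = 0.758621.
I averages over the q = 2 poor units only: 0.758621 / 2 = 0.3793.

0.3793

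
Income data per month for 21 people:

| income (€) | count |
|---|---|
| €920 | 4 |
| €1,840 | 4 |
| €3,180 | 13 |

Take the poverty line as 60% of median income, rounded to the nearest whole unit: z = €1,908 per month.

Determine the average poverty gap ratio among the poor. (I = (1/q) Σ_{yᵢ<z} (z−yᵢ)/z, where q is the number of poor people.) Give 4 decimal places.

0.2767

Below the line: 4×€920, 4×€1,840 (q = 8 of N = 21).
Relative gaps: 0.5178 (×4), 0.0356 (×4); sum = 2.213836.
I averages over the q = 8 poor units only: 2.213836 / 8 = 0.2767.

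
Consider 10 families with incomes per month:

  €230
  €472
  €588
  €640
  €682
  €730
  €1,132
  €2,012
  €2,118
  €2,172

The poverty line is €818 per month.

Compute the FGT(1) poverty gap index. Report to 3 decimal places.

Below the line: €230, €472, €588, €640, €682, €730 (q = 6 of N = 10).
Shortfall ratios: (818−230)/818 = 0.7188; (818−472)/818 = 0.4230; (818−588)/818 = 0.2812; (818−640)/818 = 0.2176; (818−682)/818 = 0.1663; (818−730)/818 = 0.1076.
Sum of shortfalls = 1.914425; P₁ averages over all N: 1.914425 / 10 = 0.191.

0.191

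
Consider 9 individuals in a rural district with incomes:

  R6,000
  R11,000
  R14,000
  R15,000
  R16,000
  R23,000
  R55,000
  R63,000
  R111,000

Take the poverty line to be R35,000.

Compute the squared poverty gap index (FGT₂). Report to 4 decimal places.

0.2506

Incomes under z: R6,000, R11,000, R14,000, R15,000, R16,000, R23,000 (q = 6 of N = 9).
Gap ratios (z−y)/z: (35000−6000)/35000 = 0.8286; (35000−11000)/35000 = 0.6857; (35000−14000)/35000 = 0.6000; (35000−15000)/35000 = 0.5714; (35000−16000)/35000 = 0.5429; (35000−23000)/35000 = 0.3429.
Squared: 0.6865; 0.4702; 0.3600; 0.3265; 0.2947; 0.1176.
Sum = 2.255510; P₂ = 2.255510 / 9 = 0.2506.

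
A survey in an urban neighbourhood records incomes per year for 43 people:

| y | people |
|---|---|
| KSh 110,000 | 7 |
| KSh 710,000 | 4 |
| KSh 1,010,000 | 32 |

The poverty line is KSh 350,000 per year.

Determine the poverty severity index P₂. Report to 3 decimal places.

Below z: 7×KSh 110,000 (q = 7 of N = 43).
Relative gaps: (350000−110000)/350000 = 0.6857 (×7).
Squared: 0.4702 (×7).
Sum = 3.291429; P₂ = 3.291429 / 43 = 0.077.

0.077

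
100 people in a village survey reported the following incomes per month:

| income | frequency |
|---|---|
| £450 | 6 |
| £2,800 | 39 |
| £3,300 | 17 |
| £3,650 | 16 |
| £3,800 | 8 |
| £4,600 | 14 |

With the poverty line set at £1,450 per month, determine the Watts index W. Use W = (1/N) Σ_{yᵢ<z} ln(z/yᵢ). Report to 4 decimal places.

0.0702

Below z: 6×£450 (q = 6 of N = 100).
ln(z/y) terms: ln(1450/450) = 1.1701 (×6).
W = 7.020428 / 100 = 0.0702.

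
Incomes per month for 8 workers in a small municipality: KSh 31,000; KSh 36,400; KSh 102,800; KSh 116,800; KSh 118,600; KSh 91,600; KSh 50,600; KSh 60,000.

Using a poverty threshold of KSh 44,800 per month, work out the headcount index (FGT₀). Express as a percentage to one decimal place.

2 of the 8 workers have income below KSh 44,800.
H = 2/8 = 25.0%.

25.0%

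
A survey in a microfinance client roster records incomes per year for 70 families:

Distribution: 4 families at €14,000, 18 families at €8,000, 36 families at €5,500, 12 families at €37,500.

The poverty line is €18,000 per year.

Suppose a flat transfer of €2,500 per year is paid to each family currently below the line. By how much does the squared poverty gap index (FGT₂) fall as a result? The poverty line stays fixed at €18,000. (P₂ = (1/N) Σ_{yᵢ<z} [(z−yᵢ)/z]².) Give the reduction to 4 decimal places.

Before: below the line — 36×€5,500, 18×€8,000, 4×€14,000; squared poverty gap index (FGT₂) = 0.330203.
After the €2,500 transfer: below the line — 36×€8,000, 18×€10,500, 4×€16,500; squared poverty gap index (FGT₂) = 0.203770.
Reduction = 0.330203 − 0.203770 = 0.1264.

0.1264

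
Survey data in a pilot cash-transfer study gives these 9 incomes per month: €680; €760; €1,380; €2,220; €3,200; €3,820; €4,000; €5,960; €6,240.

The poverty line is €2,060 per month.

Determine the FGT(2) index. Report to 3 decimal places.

Poor units: €680, €760, €1,380 (q = 3 of N = 9).
Relative gaps: (2060−680)/2060 = 0.6699; (2060−760)/2060 = 0.6311; (2060−1380)/2060 = 0.3301.
Squared: 0.4488; 0.3982; 0.1090.
Sum = 0.955981; P₂ = 0.955981 / 9 = 0.106.

0.106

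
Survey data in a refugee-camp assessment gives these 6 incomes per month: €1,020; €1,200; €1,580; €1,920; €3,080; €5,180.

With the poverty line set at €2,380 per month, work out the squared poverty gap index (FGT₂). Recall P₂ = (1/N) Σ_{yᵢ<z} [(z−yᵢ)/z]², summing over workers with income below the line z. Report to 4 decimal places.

0.1204

Poor units: €1,020, €1,200, €1,580, €1,920 (q = 4 of N = 6).
Relative gaps: (2380−1020)/2380 = 0.5714; (2380−1200)/2380 = 0.4958; (2380−1580)/2380 = 0.3361; (2380−1920)/2380 = 0.1933.
Squared: 0.3265; 0.2458; 0.1130; 0.0374.
Sum = 0.722689; P₂ = 0.722689 / 6 = 0.1204.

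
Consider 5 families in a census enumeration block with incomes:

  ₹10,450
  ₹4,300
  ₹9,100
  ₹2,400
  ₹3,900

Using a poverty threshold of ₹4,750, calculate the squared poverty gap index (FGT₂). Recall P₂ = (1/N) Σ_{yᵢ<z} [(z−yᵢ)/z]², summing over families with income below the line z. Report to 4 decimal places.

0.0572

Incomes under z: ₹2,400, ₹3,900, ₹4,300 (q = 3 of N = 5).
Gap ratios (z−y)/z: (4750−2400)/4750 = 0.4947; (4750−3900)/4750 = 0.1789; (4750−4300)/4750 = 0.0947.
Squared: 0.2448; 0.0320; 0.0090.
Sum = 0.285762; P₂ = 0.285762 / 5 = 0.0572.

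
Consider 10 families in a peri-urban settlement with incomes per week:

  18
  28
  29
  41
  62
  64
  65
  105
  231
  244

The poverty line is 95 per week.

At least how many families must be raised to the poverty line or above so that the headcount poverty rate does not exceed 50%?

7 of the 10 families are poor, so H = 7/10 = 0.700.
A headcount ratio of at most 50% allows at most ⌊0.50 × 10⌋ = 5 poor families.
So at least 7 − 5 = 2 must be lifted.

2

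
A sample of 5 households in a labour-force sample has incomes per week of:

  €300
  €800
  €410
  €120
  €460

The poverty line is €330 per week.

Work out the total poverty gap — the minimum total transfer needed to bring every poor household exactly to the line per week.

Poor units: €120, €300 (q = 2 of N = 5).
Individual gaps: 330−120 = 210; 330−300 = 30.
Aggregate gap = €240.

€240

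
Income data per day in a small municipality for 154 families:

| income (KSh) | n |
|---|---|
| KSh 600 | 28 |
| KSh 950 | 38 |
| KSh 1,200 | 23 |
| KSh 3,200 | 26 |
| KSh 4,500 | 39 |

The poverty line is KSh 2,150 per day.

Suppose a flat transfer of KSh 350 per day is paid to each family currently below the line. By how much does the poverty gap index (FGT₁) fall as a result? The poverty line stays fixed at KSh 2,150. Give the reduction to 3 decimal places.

0.094

Before: below the line — 28×KSh 600, 38×KSh 950, 23×KSh 1,200; poverty gap index (FGT₁) = 0.33479.
After the KSh 350 transfer: below the line — 28×KSh 950, 38×KSh 1,300, 23×KSh 1,550; poverty gap index (FGT₁) = 0.24071.
Reduction = 0.33479 − 0.24071 = 0.094.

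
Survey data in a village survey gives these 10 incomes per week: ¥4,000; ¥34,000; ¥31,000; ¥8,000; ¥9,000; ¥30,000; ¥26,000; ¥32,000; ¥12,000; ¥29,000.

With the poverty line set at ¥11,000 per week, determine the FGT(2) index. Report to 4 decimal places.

0.0512

Incomes under z: ¥4,000, ¥8,000, ¥9,000 (q = 3 of N = 10).
Gap ratios (z−y)/z: (11000−4000)/11000 = 0.6364; (11000−8000)/11000 = 0.2727; (11000−9000)/11000 = 0.1818.
Squared: 0.4050; 0.0744; 0.0331.
Sum = 0.512397; P₂ = 0.512397 / 10 = 0.0512.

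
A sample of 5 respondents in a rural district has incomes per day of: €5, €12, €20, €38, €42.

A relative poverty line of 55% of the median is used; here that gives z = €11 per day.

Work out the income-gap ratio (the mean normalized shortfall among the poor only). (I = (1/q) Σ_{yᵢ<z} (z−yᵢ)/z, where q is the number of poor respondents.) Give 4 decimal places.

0.5455

Below z: €5 (q = 1 of N = 5).
Shortfall ratios (z−y)/z: 0.5455; sum = 0.545455.
The income-gap ratio divides by q (the poor only): 0.545455 / 1 = 0.5455.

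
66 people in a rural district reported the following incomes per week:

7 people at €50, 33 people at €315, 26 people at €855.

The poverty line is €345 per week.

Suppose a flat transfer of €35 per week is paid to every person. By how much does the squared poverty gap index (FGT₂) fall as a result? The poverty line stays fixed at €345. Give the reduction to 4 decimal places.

0.0211

Before: below the line — 7×€50, 33×€315; squared poverty gap index (FGT₂) = 0.081327.
After the €35 transfer: below the line — 7×€85; squared poverty gap index (FGT₂) = 0.060237.
Reduction = 0.081327 − 0.060237 = 0.0211.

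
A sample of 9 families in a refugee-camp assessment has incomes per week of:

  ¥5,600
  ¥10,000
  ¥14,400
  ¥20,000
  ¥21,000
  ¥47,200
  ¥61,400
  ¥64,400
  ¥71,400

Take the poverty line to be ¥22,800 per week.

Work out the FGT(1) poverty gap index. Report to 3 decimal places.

0.210

Below z: ¥5,600, ¥10,000, ¥14,400, ¥20,000, ¥21,000 (q = 5 of N = 9).
Gap ratios (z−y)/z: (22800−5600)/22800 = 0.7544; (22800−10000)/22800 = 0.5614; (22800−14400)/22800 = 0.3684; (22800−20000)/22800 = 0.1228; (22800−21000)/22800 = 0.0789.
Sum of shortfalls = 1.885965; P₁ averages over all N: 1.885965 / 9 = 0.210.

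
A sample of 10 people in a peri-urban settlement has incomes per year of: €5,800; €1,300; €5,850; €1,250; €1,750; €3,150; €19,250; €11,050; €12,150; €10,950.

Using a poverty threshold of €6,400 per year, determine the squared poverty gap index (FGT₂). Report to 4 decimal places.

0.2084

Poor units: €1,250, €1,300, €1,750, €3,150, €5,800, €5,850 (q = 6 of N = 10).
Normalized shortfalls: (6400−1250)/6400 = 0.8047; (6400−1300)/6400 = 0.7969; (6400−1750)/6400 = 0.7266; (6400−3150)/6400 = 0.5078; (6400−5800)/6400 = 0.0938; (6400−5850)/6400 = 0.0859.
Squared: 0.6475; 0.6350; 0.5279; 0.2579; 0.0088; 0.0074.
Sum = 2.084473; P₂ = 2.084473 / 10 = 0.2084.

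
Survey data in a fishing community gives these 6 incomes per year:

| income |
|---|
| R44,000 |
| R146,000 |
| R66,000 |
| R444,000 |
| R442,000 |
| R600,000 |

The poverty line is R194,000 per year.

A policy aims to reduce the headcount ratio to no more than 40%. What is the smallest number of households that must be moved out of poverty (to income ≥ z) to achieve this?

1

Currently q = 3 of N = 6 are below the line (H = 0.500).
A headcount ratio of at most 40% allows at most ⌊0.40 × 6⌋ = 2 poor households.
So at least 3 − 2 = 1 must be lifted.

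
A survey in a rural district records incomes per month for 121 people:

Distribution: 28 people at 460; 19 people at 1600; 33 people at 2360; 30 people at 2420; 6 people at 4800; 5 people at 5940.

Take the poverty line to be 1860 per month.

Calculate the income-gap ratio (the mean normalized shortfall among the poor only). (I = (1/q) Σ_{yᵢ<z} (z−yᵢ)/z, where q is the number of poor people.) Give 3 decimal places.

0.505

Incomes under z: 28×460, 19×1600 (q = 47 of N = 121).
Relative gaps: 0.7527 (×28), 0.1398 (×19); sum = 23.731183.
The income-gap ratio divides by q (the poor only): 23.731183 / 47 = 0.505.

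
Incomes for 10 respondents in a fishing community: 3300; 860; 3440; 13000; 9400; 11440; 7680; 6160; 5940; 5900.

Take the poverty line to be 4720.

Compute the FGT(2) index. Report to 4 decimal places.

Below the line: 860, 3300, 3440 (q = 3 of N = 10).
Shortfall ratios: (4720−860)/4720 = 0.8178; (4720−3300)/4720 = 0.3008; (4720−3440)/4720 = 0.2712.
Squared: 0.6688; 0.0905; 0.0735.
Sum = 0.832843; P₂ = 0.832843 / 10 = 0.0833.

0.0833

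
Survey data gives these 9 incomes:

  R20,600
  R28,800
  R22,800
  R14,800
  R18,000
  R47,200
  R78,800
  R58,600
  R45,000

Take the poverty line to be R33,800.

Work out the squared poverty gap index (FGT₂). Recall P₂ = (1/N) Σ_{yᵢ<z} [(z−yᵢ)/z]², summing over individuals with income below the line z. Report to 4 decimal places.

Incomes under z: R14,800, R18,000, R20,600, R22,800, R28,800 (q = 5 of N = 9).
Shortfall ratios: (33800−14800)/33800 = 0.5621; (33800−18000)/33800 = 0.4675; (33800−20600)/33800 = 0.3905; (33800−22800)/33800 = 0.3254; (33800−28800)/33800 = 0.1479.
Squared: 0.3160; 0.2185; 0.1525; 0.1059; 0.0219.
Sum = 0.814817; P₂ = 0.814817 / 9 = 0.0905.

0.0905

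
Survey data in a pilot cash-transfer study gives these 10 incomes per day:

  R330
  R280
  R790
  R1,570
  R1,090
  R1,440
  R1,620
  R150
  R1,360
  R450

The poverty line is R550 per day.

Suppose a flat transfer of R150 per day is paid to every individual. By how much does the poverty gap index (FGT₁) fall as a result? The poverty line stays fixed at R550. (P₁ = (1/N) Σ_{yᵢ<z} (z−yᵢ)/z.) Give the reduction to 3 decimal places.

0.100

Before: below the line — R150, R280, R330, R450; poverty gap index (FGT₁) = 0.18000.
After the R150 transfer: below the line — R300, R430, R480; poverty gap index (FGT₁) = 0.08000.
Reduction = 0.18000 − 0.08000 = 0.100.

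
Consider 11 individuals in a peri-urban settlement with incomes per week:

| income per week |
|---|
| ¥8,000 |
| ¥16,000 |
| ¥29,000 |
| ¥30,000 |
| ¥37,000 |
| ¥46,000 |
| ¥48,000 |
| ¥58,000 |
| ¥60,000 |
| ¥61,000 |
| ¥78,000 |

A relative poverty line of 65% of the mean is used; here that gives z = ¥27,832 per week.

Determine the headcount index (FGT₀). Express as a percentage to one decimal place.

18.2%

2 of the 11 individuals have income below ¥27,832.
H = 2/11 = 18.2%.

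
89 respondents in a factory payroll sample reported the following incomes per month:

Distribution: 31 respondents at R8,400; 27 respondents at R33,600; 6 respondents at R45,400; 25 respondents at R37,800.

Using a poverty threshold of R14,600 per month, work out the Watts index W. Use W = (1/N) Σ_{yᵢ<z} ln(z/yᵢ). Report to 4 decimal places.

Below z: 31×R8,400 (q = 31 of N = 89).
Log gaps: ln(14600/8400) = 0.5528 (×31).
W = 17.136485 / 89 = 0.1925.

0.1925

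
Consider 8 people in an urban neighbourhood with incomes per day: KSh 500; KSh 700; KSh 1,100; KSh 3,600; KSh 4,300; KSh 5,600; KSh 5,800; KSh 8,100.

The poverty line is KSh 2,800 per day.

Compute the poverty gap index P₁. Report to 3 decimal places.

Poor units: KSh 500, KSh 700, KSh 1,100 (q = 3 of N = 8).
Shortfall ratios: (2800−500)/2800 = 0.8214; (2800−700)/2800 = 0.7500; (2800−1100)/2800 = 0.6071.
Σ = 2.178571. Dividing by the full population N = 8 gives P₁ = 0.272.

0.272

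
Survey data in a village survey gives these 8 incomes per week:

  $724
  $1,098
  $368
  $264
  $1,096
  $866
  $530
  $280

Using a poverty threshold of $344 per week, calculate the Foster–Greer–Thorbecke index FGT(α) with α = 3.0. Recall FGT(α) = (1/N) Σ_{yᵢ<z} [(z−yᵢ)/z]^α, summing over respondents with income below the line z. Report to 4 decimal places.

Below the line: $264, $280 (q = 2 of N = 8).
Gap ratios (z−y)/z: (344−264)/344 = 0.2326; (344−280)/344 = 0.1860.
Raised to α = 3.0: 0.01258; 0.00644.
Sum = 0.019017; FGT(3.0) = 0.019017 / 8 = 0.0024.

0.0024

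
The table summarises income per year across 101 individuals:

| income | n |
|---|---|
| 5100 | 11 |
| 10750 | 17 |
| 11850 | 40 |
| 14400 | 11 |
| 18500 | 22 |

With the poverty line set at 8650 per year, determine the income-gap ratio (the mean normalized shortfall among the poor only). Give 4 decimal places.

0.4104

Poor units: 11×5100 (q = 11 of N = 101).
Shortfall ratios (z−y)/z: 0.4104 (×11); sum = 4.514451.
I averages over the q = 11 poor units only: 4.514451 / 11 = 0.4104.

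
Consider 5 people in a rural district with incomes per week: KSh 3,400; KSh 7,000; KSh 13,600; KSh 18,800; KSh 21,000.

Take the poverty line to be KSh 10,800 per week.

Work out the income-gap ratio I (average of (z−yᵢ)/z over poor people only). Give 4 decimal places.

Below z: KSh 3,400, KSh 7,000 (q = 2 of N = 5).
Relative gaps: 0.6852, 0.3519; sum = 1.037037.
I averages over the q = 2 poor units only: 1.037037 / 2 = 0.5185.

0.5185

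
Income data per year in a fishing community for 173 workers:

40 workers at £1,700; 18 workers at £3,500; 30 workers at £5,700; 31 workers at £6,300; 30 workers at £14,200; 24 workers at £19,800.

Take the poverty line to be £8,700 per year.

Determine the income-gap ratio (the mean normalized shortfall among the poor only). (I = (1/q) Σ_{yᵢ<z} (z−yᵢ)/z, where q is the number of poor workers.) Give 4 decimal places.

Below z: 40×£1,700, 18×£3,500, 30×£5,700, 31×£6,300 (q = 119 of N = 173).
Shortfall ratios (z−y)/z: 0.8046 (×40), 0.5977 (×18), 0.3448 (×30), 0.2759 (×31); sum = 61.839080.
The income-gap ratio divides by q (the poor only): 61.839080 / 119 = 0.5197.

0.5197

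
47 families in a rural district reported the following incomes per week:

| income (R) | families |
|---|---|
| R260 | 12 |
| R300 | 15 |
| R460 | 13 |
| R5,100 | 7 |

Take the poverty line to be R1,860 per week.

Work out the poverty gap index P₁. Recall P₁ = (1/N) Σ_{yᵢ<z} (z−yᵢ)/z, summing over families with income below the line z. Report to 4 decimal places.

0.6955

Below the line: 12×R260, 15×R300, 13×R460 (q = 40 of N = 47).
Relative gaps: (1860−260)/1860 = 0.8602 (×12); (1860−300)/1860 = 0.8387 (×15); (1860−460)/1860 = 0.7527 (×13).
Sum of shortfalls = 32.688172; P₁ averages over all N: 32.688172 / 47 = 0.6955.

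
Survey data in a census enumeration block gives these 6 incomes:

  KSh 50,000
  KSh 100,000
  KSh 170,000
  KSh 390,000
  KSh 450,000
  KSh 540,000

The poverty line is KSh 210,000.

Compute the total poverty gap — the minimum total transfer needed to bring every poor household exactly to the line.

KSh 310,000

Below z: KSh 50,000, KSh 100,000, KSh 170,000 (q = 3 of N = 6).
Individual gaps: 210000−50000 = 160000; 210000−100000 = 110000; 210000−170000 = 40000.
Aggregate gap = KSh 310,000.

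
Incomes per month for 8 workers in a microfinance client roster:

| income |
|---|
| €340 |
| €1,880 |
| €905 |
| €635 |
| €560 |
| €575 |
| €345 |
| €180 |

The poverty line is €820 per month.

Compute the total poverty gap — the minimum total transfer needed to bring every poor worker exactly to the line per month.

€2,285

Below z: €180, €340, €345, €560, €575, €635 (q = 6 of N = 8).
Individual gaps: 820−180 = 640; 820−340 = 480; 820−345 = 475; 820−560 = 260; 820−575 = 245; 820−635 = 185.
Aggregate gap = €2,285.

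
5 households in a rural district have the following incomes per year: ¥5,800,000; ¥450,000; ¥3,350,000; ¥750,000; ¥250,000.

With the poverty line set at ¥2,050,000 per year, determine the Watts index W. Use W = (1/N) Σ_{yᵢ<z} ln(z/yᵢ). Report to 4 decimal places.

0.9252

Poor units: ¥250,000, ¥450,000, ¥750,000 (q = 3 of N = 5).
Log shortfalls: ln(2050000/250000) = 2.1041; ln(2050000/450000) = 1.5163; ln(2050000/750000) = 1.0055.
W = 4.626004 / 5 = 0.9252.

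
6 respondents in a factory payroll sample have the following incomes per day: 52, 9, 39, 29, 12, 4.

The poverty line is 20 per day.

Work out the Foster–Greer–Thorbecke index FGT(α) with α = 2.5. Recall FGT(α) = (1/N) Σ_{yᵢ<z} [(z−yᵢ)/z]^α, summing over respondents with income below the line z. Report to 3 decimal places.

Below z: 4, 9, 12 (q = 3 of N = 6).
Normalized shortfalls: (20−4)/20 = 0.8000; (20−9)/20 = 0.5500; (20−12)/20 = 0.4000.
Raised to α = 2.5: 0.57243; 0.22434; 0.10119.
Sum = 0.897966; FGT(2.5) = 0.897966 / 6 = 0.150.

0.150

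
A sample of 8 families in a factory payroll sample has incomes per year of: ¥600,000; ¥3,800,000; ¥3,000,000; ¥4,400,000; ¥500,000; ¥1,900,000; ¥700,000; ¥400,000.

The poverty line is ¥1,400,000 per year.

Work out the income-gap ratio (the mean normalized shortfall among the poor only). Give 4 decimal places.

Poor units: ¥400,000, ¥500,000, ¥600,000, ¥700,000 (q = 4 of N = 8).
Relative gaps: 0.7143, 0.6429, 0.5714, 0.5000; sum = 2.428571.
I averages over the q = 4 poor units only: 2.428571 / 4 = 0.6071.

0.6071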